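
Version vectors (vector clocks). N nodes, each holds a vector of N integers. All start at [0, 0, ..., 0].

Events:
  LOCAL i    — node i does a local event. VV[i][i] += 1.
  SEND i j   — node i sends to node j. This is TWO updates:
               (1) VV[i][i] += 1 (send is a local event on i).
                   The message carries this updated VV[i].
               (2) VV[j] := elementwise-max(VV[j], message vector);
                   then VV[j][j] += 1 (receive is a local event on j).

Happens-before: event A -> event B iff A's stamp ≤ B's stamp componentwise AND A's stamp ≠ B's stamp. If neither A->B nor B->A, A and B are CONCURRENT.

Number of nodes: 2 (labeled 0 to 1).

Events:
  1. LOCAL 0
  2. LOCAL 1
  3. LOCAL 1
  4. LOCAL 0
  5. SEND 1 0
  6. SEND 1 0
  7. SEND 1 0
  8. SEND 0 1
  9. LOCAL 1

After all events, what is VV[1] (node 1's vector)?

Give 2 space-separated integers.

Initial: VV[0]=[0, 0]
Initial: VV[1]=[0, 0]
Event 1: LOCAL 0: VV[0][0]++ -> VV[0]=[1, 0]
Event 2: LOCAL 1: VV[1][1]++ -> VV[1]=[0, 1]
Event 3: LOCAL 1: VV[1][1]++ -> VV[1]=[0, 2]
Event 4: LOCAL 0: VV[0][0]++ -> VV[0]=[2, 0]
Event 5: SEND 1->0: VV[1][1]++ -> VV[1]=[0, 3], msg_vec=[0, 3]; VV[0]=max(VV[0],msg_vec) then VV[0][0]++ -> VV[0]=[3, 3]
Event 6: SEND 1->0: VV[1][1]++ -> VV[1]=[0, 4], msg_vec=[0, 4]; VV[0]=max(VV[0],msg_vec) then VV[0][0]++ -> VV[0]=[4, 4]
Event 7: SEND 1->0: VV[1][1]++ -> VV[1]=[0, 5], msg_vec=[0, 5]; VV[0]=max(VV[0],msg_vec) then VV[0][0]++ -> VV[0]=[5, 5]
Event 8: SEND 0->1: VV[0][0]++ -> VV[0]=[6, 5], msg_vec=[6, 5]; VV[1]=max(VV[1],msg_vec) then VV[1][1]++ -> VV[1]=[6, 6]
Event 9: LOCAL 1: VV[1][1]++ -> VV[1]=[6, 7]
Final vectors: VV[0]=[6, 5]; VV[1]=[6, 7]

Answer: 6 7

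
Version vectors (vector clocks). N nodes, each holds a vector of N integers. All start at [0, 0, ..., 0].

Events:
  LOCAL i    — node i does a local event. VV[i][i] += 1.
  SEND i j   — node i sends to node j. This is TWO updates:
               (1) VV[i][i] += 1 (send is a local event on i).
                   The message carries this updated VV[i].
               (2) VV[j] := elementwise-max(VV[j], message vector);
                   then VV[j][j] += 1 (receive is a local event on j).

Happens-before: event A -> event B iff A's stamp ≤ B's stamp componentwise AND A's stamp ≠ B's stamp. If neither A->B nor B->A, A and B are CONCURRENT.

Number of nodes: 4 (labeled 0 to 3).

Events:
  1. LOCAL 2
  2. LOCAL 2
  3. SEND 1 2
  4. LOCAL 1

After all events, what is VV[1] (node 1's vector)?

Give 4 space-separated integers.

Initial: VV[0]=[0, 0, 0, 0]
Initial: VV[1]=[0, 0, 0, 0]
Initial: VV[2]=[0, 0, 0, 0]
Initial: VV[3]=[0, 0, 0, 0]
Event 1: LOCAL 2: VV[2][2]++ -> VV[2]=[0, 0, 1, 0]
Event 2: LOCAL 2: VV[2][2]++ -> VV[2]=[0, 0, 2, 0]
Event 3: SEND 1->2: VV[1][1]++ -> VV[1]=[0, 1, 0, 0], msg_vec=[0, 1, 0, 0]; VV[2]=max(VV[2],msg_vec) then VV[2][2]++ -> VV[2]=[0, 1, 3, 0]
Event 4: LOCAL 1: VV[1][1]++ -> VV[1]=[0, 2, 0, 0]
Final vectors: VV[0]=[0, 0, 0, 0]; VV[1]=[0, 2, 0, 0]; VV[2]=[0, 1, 3, 0]; VV[3]=[0, 0, 0, 0]

Answer: 0 2 0 0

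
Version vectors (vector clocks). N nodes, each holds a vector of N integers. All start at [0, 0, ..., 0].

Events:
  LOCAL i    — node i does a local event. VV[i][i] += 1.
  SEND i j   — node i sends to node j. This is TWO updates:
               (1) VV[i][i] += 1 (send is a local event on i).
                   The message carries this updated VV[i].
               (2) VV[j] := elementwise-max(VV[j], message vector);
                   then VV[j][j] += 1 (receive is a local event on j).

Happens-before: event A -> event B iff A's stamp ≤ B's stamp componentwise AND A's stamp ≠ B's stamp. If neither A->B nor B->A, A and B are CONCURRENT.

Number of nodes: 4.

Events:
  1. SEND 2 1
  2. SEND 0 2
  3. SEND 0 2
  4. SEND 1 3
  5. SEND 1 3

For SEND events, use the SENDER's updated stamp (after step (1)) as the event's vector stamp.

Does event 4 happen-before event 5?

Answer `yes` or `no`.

Initial: VV[0]=[0, 0, 0, 0]
Initial: VV[1]=[0, 0, 0, 0]
Initial: VV[2]=[0, 0, 0, 0]
Initial: VV[3]=[0, 0, 0, 0]
Event 1: SEND 2->1: VV[2][2]++ -> VV[2]=[0, 0, 1, 0], msg_vec=[0, 0, 1, 0]; VV[1]=max(VV[1],msg_vec) then VV[1][1]++ -> VV[1]=[0, 1, 1, 0]
Event 2: SEND 0->2: VV[0][0]++ -> VV[0]=[1, 0, 0, 0], msg_vec=[1, 0, 0, 0]; VV[2]=max(VV[2],msg_vec) then VV[2][2]++ -> VV[2]=[1, 0, 2, 0]
Event 3: SEND 0->2: VV[0][0]++ -> VV[0]=[2, 0, 0, 0], msg_vec=[2, 0, 0, 0]; VV[2]=max(VV[2],msg_vec) then VV[2][2]++ -> VV[2]=[2, 0, 3, 0]
Event 4: SEND 1->3: VV[1][1]++ -> VV[1]=[0, 2, 1, 0], msg_vec=[0, 2, 1, 0]; VV[3]=max(VV[3],msg_vec) then VV[3][3]++ -> VV[3]=[0, 2, 1, 1]
Event 5: SEND 1->3: VV[1][1]++ -> VV[1]=[0, 3, 1, 0], msg_vec=[0, 3, 1, 0]; VV[3]=max(VV[3],msg_vec) then VV[3][3]++ -> VV[3]=[0, 3, 1, 2]
Event 4 stamp: [0, 2, 1, 0]
Event 5 stamp: [0, 3, 1, 0]
[0, 2, 1, 0] <= [0, 3, 1, 0]? True. Equal? False. Happens-before: True

Answer: yes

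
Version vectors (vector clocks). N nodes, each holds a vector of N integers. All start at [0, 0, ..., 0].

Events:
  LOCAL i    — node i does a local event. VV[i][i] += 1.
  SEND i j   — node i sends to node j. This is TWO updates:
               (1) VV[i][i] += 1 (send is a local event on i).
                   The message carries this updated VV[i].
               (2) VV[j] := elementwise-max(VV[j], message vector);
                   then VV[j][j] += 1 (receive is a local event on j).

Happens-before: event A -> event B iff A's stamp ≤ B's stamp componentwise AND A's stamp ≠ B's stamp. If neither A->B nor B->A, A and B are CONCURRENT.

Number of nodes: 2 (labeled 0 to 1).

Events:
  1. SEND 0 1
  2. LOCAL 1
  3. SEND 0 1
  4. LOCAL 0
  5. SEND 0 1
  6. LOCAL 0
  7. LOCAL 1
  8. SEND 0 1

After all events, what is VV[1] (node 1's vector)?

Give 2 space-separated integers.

Initial: VV[0]=[0, 0]
Initial: VV[1]=[0, 0]
Event 1: SEND 0->1: VV[0][0]++ -> VV[0]=[1, 0], msg_vec=[1, 0]; VV[1]=max(VV[1],msg_vec) then VV[1][1]++ -> VV[1]=[1, 1]
Event 2: LOCAL 1: VV[1][1]++ -> VV[1]=[1, 2]
Event 3: SEND 0->1: VV[0][0]++ -> VV[0]=[2, 0], msg_vec=[2, 0]; VV[1]=max(VV[1],msg_vec) then VV[1][1]++ -> VV[1]=[2, 3]
Event 4: LOCAL 0: VV[0][0]++ -> VV[0]=[3, 0]
Event 5: SEND 0->1: VV[0][0]++ -> VV[0]=[4, 0], msg_vec=[4, 0]; VV[1]=max(VV[1],msg_vec) then VV[1][1]++ -> VV[1]=[4, 4]
Event 6: LOCAL 0: VV[0][0]++ -> VV[0]=[5, 0]
Event 7: LOCAL 1: VV[1][1]++ -> VV[1]=[4, 5]
Event 8: SEND 0->1: VV[0][0]++ -> VV[0]=[6, 0], msg_vec=[6, 0]; VV[1]=max(VV[1],msg_vec) then VV[1][1]++ -> VV[1]=[6, 6]
Final vectors: VV[0]=[6, 0]; VV[1]=[6, 6]

Answer: 6 6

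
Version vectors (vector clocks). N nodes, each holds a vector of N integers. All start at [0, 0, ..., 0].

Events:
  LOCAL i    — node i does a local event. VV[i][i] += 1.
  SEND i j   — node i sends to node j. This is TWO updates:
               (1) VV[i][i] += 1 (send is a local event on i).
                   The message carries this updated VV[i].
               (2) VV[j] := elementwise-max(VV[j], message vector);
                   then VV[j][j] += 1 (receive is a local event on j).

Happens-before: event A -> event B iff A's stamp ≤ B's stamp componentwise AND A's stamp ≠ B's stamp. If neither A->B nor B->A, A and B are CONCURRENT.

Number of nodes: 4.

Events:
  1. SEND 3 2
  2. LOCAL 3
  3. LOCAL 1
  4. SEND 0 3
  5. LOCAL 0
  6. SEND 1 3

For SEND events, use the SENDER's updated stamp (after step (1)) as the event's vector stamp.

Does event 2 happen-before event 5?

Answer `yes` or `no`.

Initial: VV[0]=[0, 0, 0, 0]
Initial: VV[1]=[0, 0, 0, 0]
Initial: VV[2]=[0, 0, 0, 0]
Initial: VV[3]=[0, 0, 0, 0]
Event 1: SEND 3->2: VV[3][3]++ -> VV[3]=[0, 0, 0, 1], msg_vec=[0, 0, 0, 1]; VV[2]=max(VV[2],msg_vec) then VV[2][2]++ -> VV[2]=[0, 0, 1, 1]
Event 2: LOCAL 3: VV[3][3]++ -> VV[3]=[0, 0, 0, 2]
Event 3: LOCAL 1: VV[1][1]++ -> VV[1]=[0, 1, 0, 0]
Event 4: SEND 0->3: VV[0][0]++ -> VV[0]=[1, 0, 0, 0], msg_vec=[1, 0, 0, 0]; VV[3]=max(VV[3],msg_vec) then VV[3][3]++ -> VV[3]=[1, 0, 0, 3]
Event 5: LOCAL 0: VV[0][0]++ -> VV[0]=[2, 0, 0, 0]
Event 6: SEND 1->3: VV[1][1]++ -> VV[1]=[0, 2, 0, 0], msg_vec=[0, 2, 0, 0]; VV[3]=max(VV[3],msg_vec) then VV[3][3]++ -> VV[3]=[1, 2, 0, 4]
Event 2 stamp: [0, 0, 0, 2]
Event 5 stamp: [2, 0, 0, 0]
[0, 0, 0, 2] <= [2, 0, 0, 0]? False. Equal? False. Happens-before: False

Answer: no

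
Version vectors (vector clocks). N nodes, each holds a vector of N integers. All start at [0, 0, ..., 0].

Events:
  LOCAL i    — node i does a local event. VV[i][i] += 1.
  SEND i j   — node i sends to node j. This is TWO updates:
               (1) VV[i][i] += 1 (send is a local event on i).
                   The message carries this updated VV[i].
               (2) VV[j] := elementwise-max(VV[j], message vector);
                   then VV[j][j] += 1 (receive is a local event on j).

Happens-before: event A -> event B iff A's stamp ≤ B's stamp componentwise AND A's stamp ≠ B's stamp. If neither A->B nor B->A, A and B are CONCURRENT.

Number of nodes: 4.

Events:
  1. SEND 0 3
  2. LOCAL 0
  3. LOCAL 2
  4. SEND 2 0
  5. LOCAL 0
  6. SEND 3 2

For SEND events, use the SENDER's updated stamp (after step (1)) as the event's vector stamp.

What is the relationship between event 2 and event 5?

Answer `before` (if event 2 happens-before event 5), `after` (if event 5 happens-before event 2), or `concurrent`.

Initial: VV[0]=[0, 0, 0, 0]
Initial: VV[1]=[0, 0, 0, 0]
Initial: VV[2]=[0, 0, 0, 0]
Initial: VV[3]=[0, 0, 0, 0]
Event 1: SEND 0->3: VV[0][0]++ -> VV[0]=[1, 0, 0, 0], msg_vec=[1, 0, 0, 0]; VV[3]=max(VV[3],msg_vec) then VV[3][3]++ -> VV[3]=[1, 0, 0, 1]
Event 2: LOCAL 0: VV[0][0]++ -> VV[0]=[2, 0, 0, 0]
Event 3: LOCAL 2: VV[2][2]++ -> VV[2]=[0, 0, 1, 0]
Event 4: SEND 2->0: VV[2][2]++ -> VV[2]=[0, 0, 2, 0], msg_vec=[0, 0, 2, 0]; VV[0]=max(VV[0],msg_vec) then VV[0][0]++ -> VV[0]=[3, 0, 2, 0]
Event 5: LOCAL 0: VV[0][0]++ -> VV[0]=[4, 0, 2, 0]
Event 6: SEND 3->2: VV[3][3]++ -> VV[3]=[1, 0, 0, 2], msg_vec=[1, 0, 0, 2]; VV[2]=max(VV[2],msg_vec) then VV[2][2]++ -> VV[2]=[1, 0, 3, 2]
Event 2 stamp: [2, 0, 0, 0]
Event 5 stamp: [4, 0, 2, 0]
[2, 0, 0, 0] <= [4, 0, 2, 0]? True
[4, 0, 2, 0] <= [2, 0, 0, 0]? False
Relation: before

Answer: before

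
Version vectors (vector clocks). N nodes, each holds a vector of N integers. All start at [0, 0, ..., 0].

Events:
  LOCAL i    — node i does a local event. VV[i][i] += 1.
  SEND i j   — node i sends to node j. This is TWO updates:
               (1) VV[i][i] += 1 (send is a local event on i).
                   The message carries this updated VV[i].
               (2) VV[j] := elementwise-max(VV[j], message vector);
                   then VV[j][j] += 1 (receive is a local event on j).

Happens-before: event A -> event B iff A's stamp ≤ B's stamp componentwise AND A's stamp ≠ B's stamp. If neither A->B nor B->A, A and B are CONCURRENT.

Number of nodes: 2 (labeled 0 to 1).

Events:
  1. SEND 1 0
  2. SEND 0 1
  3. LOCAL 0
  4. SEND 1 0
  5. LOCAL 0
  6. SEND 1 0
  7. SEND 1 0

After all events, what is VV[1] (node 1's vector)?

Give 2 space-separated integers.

Initial: VV[0]=[0, 0]
Initial: VV[1]=[0, 0]
Event 1: SEND 1->0: VV[1][1]++ -> VV[1]=[0, 1], msg_vec=[0, 1]; VV[0]=max(VV[0],msg_vec) then VV[0][0]++ -> VV[0]=[1, 1]
Event 2: SEND 0->1: VV[0][0]++ -> VV[0]=[2, 1], msg_vec=[2, 1]; VV[1]=max(VV[1],msg_vec) then VV[1][1]++ -> VV[1]=[2, 2]
Event 3: LOCAL 0: VV[0][0]++ -> VV[0]=[3, 1]
Event 4: SEND 1->0: VV[1][1]++ -> VV[1]=[2, 3], msg_vec=[2, 3]; VV[0]=max(VV[0],msg_vec) then VV[0][0]++ -> VV[0]=[4, 3]
Event 5: LOCAL 0: VV[0][0]++ -> VV[0]=[5, 3]
Event 6: SEND 1->0: VV[1][1]++ -> VV[1]=[2, 4], msg_vec=[2, 4]; VV[0]=max(VV[0],msg_vec) then VV[0][0]++ -> VV[0]=[6, 4]
Event 7: SEND 1->0: VV[1][1]++ -> VV[1]=[2, 5], msg_vec=[2, 5]; VV[0]=max(VV[0],msg_vec) then VV[0][0]++ -> VV[0]=[7, 5]
Final vectors: VV[0]=[7, 5]; VV[1]=[2, 5]

Answer: 2 5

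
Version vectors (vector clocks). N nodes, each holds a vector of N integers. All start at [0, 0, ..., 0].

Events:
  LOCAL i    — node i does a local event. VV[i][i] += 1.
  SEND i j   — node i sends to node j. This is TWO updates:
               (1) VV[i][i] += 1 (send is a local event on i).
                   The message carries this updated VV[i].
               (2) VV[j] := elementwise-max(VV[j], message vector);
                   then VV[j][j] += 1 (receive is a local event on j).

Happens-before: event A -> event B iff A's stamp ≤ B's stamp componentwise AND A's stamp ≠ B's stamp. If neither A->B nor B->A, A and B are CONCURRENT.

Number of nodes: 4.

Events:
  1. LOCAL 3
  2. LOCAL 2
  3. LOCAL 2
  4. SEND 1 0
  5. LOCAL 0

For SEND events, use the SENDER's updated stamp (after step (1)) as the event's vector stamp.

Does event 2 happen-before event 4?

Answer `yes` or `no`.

Initial: VV[0]=[0, 0, 0, 0]
Initial: VV[1]=[0, 0, 0, 0]
Initial: VV[2]=[0, 0, 0, 0]
Initial: VV[3]=[0, 0, 0, 0]
Event 1: LOCAL 3: VV[3][3]++ -> VV[3]=[0, 0, 0, 1]
Event 2: LOCAL 2: VV[2][2]++ -> VV[2]=[0, 0, 1, 0]
Event 3: LOCAL 2: VV[2][2]++ -> VV[2]=[0, 0, 2, 0]
Event 4: SEND 1->0: VV[1][1]++ -> VV[1]=[0, 1, 0, 0], msg_vec=[0, 1, 0, 0]; VV[0]=max(VV[0],msg_vec) then VV[0][0]++ -> VV[0]=[1, 1, 0, 0]
Event 5: LOCAL 0: VV[0][0]++ -> VV[0]=[2, 1, 0, 0]
Event 2 stamp: [0, 0, 1, 0]
Event 4 stamp: [0, 1, 0, 0]
[0, 0, 1, 0] <= [0, 1, 0, 0]? False. Equal? False. Happens-before: False

Answer: no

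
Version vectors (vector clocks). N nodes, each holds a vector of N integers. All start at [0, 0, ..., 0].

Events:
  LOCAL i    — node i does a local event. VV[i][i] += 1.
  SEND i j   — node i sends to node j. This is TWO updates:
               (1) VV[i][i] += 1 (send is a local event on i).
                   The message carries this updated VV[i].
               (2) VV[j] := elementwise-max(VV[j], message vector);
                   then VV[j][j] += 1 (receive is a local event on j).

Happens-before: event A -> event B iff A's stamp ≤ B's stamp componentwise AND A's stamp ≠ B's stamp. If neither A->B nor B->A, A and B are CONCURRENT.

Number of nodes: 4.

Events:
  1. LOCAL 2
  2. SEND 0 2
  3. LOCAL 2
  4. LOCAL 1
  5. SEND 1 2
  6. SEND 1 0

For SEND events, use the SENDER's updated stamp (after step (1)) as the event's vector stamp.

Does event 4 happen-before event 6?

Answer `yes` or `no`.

Answer: yes

Derivation:
Initial: VV[0]=[0, 0, 0, 0]
Initial: VV[1]=[0, 0, 0, 0]
Initial: VV[2]=[0, 0, 0, 0]
Initial: VV[3]=[0, 0, 0, 0]
Event 1: LOCAL 2: VV[2][2]++ -> VV[2]=[0, 0, 1, 0]
Event 2: SEND 0->2: VV[0][0]++ -> VV[0]=[1, 0, 0, 0], msg_vec=[1, 0, 0, 0]; VV[2]=max(VV[2],msg_vec) then VV[2][2]++ -> VV[2]=[1, 0, 2, 0]
Event 3: LOCAL 2: VV[2][2]++ -> VV[2]=[1, 0, 3, 0]
Event 4: LOCAL 1: VV[1][1]++ -> VV[1]=[0, 1, 0, 0]
Event 5: SEND 1->2: VV[1][1]++ -> VV[1]=[0, 2, 0, 0], msg_vec=[0, 2, 0, 0]; VV[2]=max(VV[2],msg_vec) then VV[2][2]++ -> VV[2]=[1, 2, 4, 0]
Event 6: SEND 1->0: VV[1][1]++ -> VV[1]=[0, 3, 0, 0], msg_vec=[0, 3, 0, 0]; VV[0]=max(VV[0],msg_vec) then VV[0][0]++ -> VV[0]=[2, 3, 0, 0]
Event 4 stamp: [0, 1, 0, 0]
Event 6 stamp: [0, 3, 0, 0]
[0, 1, 0, 0] <= [0, 3, 0, 0]? True. Equal? False. Happens-before: True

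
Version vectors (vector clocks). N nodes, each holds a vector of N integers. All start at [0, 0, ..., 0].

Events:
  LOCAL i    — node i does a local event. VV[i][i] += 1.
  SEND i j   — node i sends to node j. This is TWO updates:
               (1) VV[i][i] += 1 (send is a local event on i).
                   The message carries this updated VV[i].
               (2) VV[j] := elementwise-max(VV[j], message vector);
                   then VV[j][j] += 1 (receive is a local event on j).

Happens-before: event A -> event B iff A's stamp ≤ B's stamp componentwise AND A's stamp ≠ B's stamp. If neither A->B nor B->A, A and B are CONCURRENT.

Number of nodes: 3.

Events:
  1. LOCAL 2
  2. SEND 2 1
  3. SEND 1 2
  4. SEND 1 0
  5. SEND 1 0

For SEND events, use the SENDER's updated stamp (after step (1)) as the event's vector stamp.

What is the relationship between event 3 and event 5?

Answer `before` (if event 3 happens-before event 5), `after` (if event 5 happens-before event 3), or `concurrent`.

Initial: VV[0]=[0, 0, 0]
Initial: VV[1]=[0, 0, 0]
Initial: VV[2]=[0, 0, 0]
Event 1: LOCAL 2: VV[2][2]++ -> VV[2]=[0, 0, 1]
Event 2: SEND 2->1: VV[2][2]++ -> VV[2]=[0, 0, 2], msg_vec=[0, 0, 2]; VV[1]=max(VV[1],msg_vec) then VV[1][1]++ -> VV[1]=[0, 1, 2]
Event 3: SEND 1->2: VV[1][1]++ -> VV[1]=[0, 2, 2], msg_vec=[0, 2, 2]; VV[2]=max(VV[2],msg_vec) then VV[2][2]++ -> VV[2]=[0, 2, 3]
Event 4: SEND 1->0: VV[1][1]++ -> VV[1]=[0, 3, 2], msg_vec=[0, 3, 2]; VV[0]=max(VV[0],msg_vec) then VV[0][0]++ -> VV[0]=[1, 3, 2]
Event 5: SEND 1->0: VV[1][1]++ -> VV[1]=[0, 4, 2], msg_vec=[0, 4, 2]; VV[0]=max(VV[0],msg_vec) then VV[0][0]++ -> VV[0]=[2, 4, 2]
Event 3 stamp: [0, 2, 2]
Event 5 stamp: [0, 4, 2]
[0, 2, 2] <= [0, 4, 2]? True
[0, 4, 2] <= [0, 2, 2]? False
Relation: before

Answer: before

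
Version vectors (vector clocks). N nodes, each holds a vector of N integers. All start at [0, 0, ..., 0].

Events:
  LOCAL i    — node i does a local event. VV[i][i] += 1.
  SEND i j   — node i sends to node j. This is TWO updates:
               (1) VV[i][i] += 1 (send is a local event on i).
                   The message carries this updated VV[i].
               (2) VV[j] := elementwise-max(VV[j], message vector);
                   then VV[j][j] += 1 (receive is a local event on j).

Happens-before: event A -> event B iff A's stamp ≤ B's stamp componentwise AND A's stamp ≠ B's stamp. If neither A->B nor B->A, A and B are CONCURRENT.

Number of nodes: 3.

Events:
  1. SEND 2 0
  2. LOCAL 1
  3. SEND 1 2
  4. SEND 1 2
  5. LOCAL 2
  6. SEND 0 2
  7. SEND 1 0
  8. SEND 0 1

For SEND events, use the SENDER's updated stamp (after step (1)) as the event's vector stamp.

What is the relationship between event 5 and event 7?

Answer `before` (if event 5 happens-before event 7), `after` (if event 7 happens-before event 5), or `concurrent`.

Initial: VV[0]=[0, 0, 0]
Initial: VV[1]=[0, 0, 0]
Initial: VV[2]=[0, 0, 0]
Event 1: SEND 2->0: VV[2][2]++ -> VV[2]=[0, 0, 1], msg_vec=[0, 0, 1]; VV[0]=max(VV[0],msg_vec) then VV[0][0]++ -> VV[0]=[1, 0, 1]
Event 2: LOCAL 1: VV[1][1]++ -> VV[1]=[0, 1, 0]
Event 3: SEND 1->2: VV[1][1]++ -> VV[1]=[0, 2, 0], msg_vec=[0, 2, 0]; VV[2]=max(VV[2],msg_vec) then VV[2][2]++ -> VV[2]=[0, 2, 2]
Event 4: SEND 1->2: VV[1][1]++ -> VV[1]=[0, 3, 0], msg_vec=[0, 3, 0]; VV[2]=max(VV[2],msg_vec) then VV[2][2]++ -> VV[2]=[0, 3, 3]
Event 5: LOCAL 2: VV[2][2]++ -> VV[2]=[0, 3, 4]
Event 6: SEND 0->2: VV[0][0]++ -> VV[0]=[2, 0, 1], msg_vec=[2, 0, 1]; VV[2]=max(VV[2],msg_vec) then VV[2][2]++ -> VV[2]=[2, 3, 5]
Event 7: SEND 1->0: VV[1][1]++ -> VV[1]=[0, 4, 0], msg_vec=[0, 4, 0]; VV[0]=max(VV[0],msg_vec) then VV[0][0]++ -> VV[0]=[3, 4, 1]
Event 8: SEND 0->1: VV[0][0]++ -> VV[0]=[4, 4, 1], msg_vec=[4, 4, 1]; VV[1]=max(VV[1],msg_vec) then VV[1][1]++ -> VV[1]=[4, 5, 1]
Event 5 stamp: [0, 3, 4]
Event 7 stamp: [0, 4, 0]
[0, 3, 4] <= [0, 4, 0]? False
[0, 4, 0] <= [0, 3, 4]? False
Relation: concurrent

Answer: concurrent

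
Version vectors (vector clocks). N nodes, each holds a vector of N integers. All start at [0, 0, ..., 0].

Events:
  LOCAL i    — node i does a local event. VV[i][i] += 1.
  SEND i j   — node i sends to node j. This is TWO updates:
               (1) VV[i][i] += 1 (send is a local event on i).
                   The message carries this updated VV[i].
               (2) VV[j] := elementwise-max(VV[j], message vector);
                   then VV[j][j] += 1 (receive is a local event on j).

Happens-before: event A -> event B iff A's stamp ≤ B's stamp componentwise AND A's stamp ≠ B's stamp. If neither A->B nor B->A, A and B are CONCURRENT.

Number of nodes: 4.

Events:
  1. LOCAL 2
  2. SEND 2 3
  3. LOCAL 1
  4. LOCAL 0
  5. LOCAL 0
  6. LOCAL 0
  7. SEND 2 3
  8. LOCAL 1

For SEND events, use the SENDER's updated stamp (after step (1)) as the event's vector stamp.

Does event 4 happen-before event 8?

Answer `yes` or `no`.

Initial: VV[0]=[0, 0, 0, 0]
Initial: VV[1]=[0, 0, 0, 0]
Initial: VV[2]=[0, 0, 0, 0]
Initial: VV[3]=[0, 0, 0, 0]
Event 1: LOCAL 2: VV[2][2]++ -> VV[2]=[0, 0, 1, 0]
Event 2: SEND 2->3: VV[2][2]++ -> VV[2]=[0, 0, 2, 0], msg_vec=[0, 0, 2, 0]; VV[3]=max(VV[3],msg_vec) then VV[3][3]++ -> VV[3]=[0, 0, 2, 1]
Event 3: LOCAL 1: VV[1][1]++ -> VV[1]=[0, 1, 0, 0]
Event 4: LOCAL 0: VV[0][0]++ -> VV[0]=[1, 0, 0, 0]
Event 5: LOCAL 0: VV[0][0]++ -> VV[0]=[2, 0, 0, 0]
Event 6: LOCAL 0: VV[0][0]++ -> VV[0]=[3, 0, 0, 0]
Event 7: SEND 2->3: VV[2][2]++ -> VV[2]=[0, 0, 3, 0], msg_vec=[0, 0, 3, 0]; VV[3]=max(VV[3],msg_vec) then VV[3][3]++ -> VV[3]=[0, 0, 3, 2]
Event 8: LOCAL 1: VV[1][1]++ -> VV[1]=[0, 2, 0, 0]
Event 4 stamp: [1, 0, 0, 0]
Event 8 stamp: [0, 2, 0, 0]
[1, 0, 0, 0] <= [0, 2, 0, 0]? False. Equal? False. Happens-before: False

Answer: no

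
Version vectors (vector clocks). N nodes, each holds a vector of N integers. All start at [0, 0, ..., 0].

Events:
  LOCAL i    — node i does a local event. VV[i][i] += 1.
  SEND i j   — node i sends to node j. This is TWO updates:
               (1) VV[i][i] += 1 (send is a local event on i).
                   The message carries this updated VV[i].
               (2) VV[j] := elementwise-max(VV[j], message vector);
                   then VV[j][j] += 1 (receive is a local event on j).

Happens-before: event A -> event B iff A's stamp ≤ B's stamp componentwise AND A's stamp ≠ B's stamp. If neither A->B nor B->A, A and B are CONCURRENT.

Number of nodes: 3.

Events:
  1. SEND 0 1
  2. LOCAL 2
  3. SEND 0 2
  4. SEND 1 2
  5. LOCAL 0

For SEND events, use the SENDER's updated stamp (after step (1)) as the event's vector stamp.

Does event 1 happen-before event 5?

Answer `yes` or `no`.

Answer: yes

Derivation:
Initial: VV[0]=[0, 0, 0]
Initial: VV[1]=[0, 0, 0]
Initial: VV[2]=[0, 0, 0]
Event 1: SEND 0->1: VV[0][0]++ -> VV[0]=[1, 0, 0], msg_vec=[1, 0, 0]; VV[1]=max(VV[1],msg_vec) then VV[1][1]++ -> VV[1]=[1, 1, 0]
Event 2: LOCAL 2: VV[2][2]++ -> VV[2]=[0, 0, 1]
Event 3: SEND 0->2: VV[0][0]++ -> VV[0]=[2, 0, 0], msg_vec=[2, 0, 0]; VV[2]=max(VV[2],msg_vec) then VV[2][2]++ -> VV[2]=[2, 0, 2]
Event 4: SEND 1->2: VV[1][1]++ -> VV[1]=[1, 2, 0], msg_vec=[1, 2, 0]; VV[2]=max(VV[2],msg_vec) then VV[2][2]++ -> VV[2]=[2, 2, 3]
Event 5: LOCAL 0: VV[0][0]++ -> VV[0]=[3, 0, 0]
Event 1 stamp: [1, 0, 0]
Event 5 stamp: [3, 0, 0]
[1, 0, 0] <= [3, 0, 0]? True. Equal? False. Happens-before: True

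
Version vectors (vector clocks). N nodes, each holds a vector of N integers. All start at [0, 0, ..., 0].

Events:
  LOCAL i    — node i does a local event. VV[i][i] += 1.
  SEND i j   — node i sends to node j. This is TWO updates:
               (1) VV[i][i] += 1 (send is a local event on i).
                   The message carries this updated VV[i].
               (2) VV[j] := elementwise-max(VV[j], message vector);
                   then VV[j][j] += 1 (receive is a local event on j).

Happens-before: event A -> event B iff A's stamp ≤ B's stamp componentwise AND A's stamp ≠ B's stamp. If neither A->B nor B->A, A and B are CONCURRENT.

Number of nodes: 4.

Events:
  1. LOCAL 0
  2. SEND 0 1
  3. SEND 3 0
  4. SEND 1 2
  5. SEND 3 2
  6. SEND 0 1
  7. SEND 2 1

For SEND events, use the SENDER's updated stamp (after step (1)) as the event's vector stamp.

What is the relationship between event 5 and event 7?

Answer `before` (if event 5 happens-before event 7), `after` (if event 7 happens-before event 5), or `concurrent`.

Answer: before

Derivation:
Initial: VV[0]=[0, 0, 0, 0]
Initial: VV[1]=[0, 0, 0, 0]
Initial: VV[2]=[0, 0, 0, 0]
Initial: VV[3]=[0, 0, 0, 0]
Event 1: LOCAL 0: VV[0][0]++ -> VV[0]=[1, 0, 0, 0]
Event 2: SEND 0->1: VV[0][0]++ -> VV[0]=[2, 0, 0, 0], msg_vec=[2, 0, 0, 0]; VV[1]=max(VV[1],msg_vec) then VV[1][1]++ -> VV[1]=[2, 1, 0, 0]
Event 3: SEND 3->0: VV[3][3]++ -> VV[3]=[0, 0, 0, 1], msg_vec=[0, 0, 0, 1]; VV[0]=max(VV[0],msg_vec) then VV[0][0]++ -> VV[0]=[3, 0, 0, 1]
Event 4: SEND 1->2: VV[1][1]++ -> VV[1]=[2, 2, 0, 0], msg_vec=[2, 2, 0, 0]; VV[2]=max(VV[2],msg_vec) then VV[2][2]++ -> VV[2]=[2, 2, 1, 0]
Event 5: SEND 3->2: VV[3][3]++ -> VV[3]=[0, 0, 0, 2], msg_vec=[0, 0, 0, 2]; VV[2]=max(VV[2],msg_vec) then VV[2][2]++ -> VV[2]=[2, 2, 2, 2]
Event 6: SEND 0->1: VV[0][0]++ -> VV[0]=[4, 0, 0, 1], msg_vec=[4, 0, 0, 1]; VV[1]=max(VV[1],msg_vec) then VV[1][1]++ -> VV[1]=[4, 3, 0, 1]
Event 7: SEND 2->1: VV[2][2]++ -> VV[2]=[2, 2, 3, 2], msg_vec=[2, 2, 3, 2]; VV[1]=max(VV[1],msg_vec) then VV[1][1]++ -> VV[1]=[4, 4, 3, 2]
Event 5 stamp: [0, 0, 0, 2]
Event 7 stamp: [2, 2, 3, 2]
[0, 0, 0, 2] <= [2, 2, 3, 2]? True
[2, 2, 3, 2] <= [0, 0, 0, 2]? False
Relation: before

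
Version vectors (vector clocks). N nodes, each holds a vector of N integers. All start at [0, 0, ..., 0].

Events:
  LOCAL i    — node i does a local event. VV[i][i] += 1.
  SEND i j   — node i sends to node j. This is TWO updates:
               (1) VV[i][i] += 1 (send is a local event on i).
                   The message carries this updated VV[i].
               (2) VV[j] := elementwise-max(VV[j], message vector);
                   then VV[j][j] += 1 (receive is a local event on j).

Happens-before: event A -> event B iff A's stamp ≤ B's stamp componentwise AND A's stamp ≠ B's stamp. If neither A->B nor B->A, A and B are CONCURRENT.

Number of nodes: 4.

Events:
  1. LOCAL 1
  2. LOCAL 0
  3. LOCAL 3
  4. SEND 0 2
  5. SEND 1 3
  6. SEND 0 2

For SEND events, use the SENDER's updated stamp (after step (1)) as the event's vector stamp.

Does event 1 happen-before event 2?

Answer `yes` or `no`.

Answer: no

Derivation:
Initial: VV[0]=[0, 0, 0, 0]
Initial: VV[1]=[0, 0, 0, 0]
Initial: VV[2]=[0, 0, 0, 0]
Initial: VV[3]=[0, 0, 0, 0]
Event 1: LOCAL 1: VV[1][1]++ -> VV[1]=[0, 1, 0, 0]
Event 2: LOCAL 0: VV[0][0]++ -> VV[0]=[1, 0, 0, 0]
Event 3: LOCAL 3: VV[3][3]++ -> VV[3]=[0, 0, 0, 1]
Event 4: SEND 0->2: VV[0][0]++ -> VV[0]=[2, 0, 0, 0], msg_vec=[2, 0, 0, 0]; VV[2]=max(VV[2],msg_vec) then VV[2][2]++ -> VV[2]=[2, 0, 1, 0]
Event 5: SEND 1->3: VV[1][1]++ -> VV[1]=[0, 2, 0, 0], msg_vec=[0, 2, 0, 0]; VV[3]=max(VV[3],msg_vec) then VV[3][3]++ -> VV[3]=[0, 2, 0, 2]
Event 6: SEND 0->2: VV[0][0]++ -> VV[0]=[3, 0, 0, 0], msg_vec=[3, 0, 0, 0]; VV[2]=max(VV[2],msg_vec) then VV[2][2]++ -> VV[2]=[3, 0, 2, 0]
Event 1 stamp: [0, 1, 0, 0]
Event 2 stamp: [1, 0, 0, 0]
[0, 1, 0, 0] <= [1, 0, 0, 0]? False. Equal? False. Happens-before: False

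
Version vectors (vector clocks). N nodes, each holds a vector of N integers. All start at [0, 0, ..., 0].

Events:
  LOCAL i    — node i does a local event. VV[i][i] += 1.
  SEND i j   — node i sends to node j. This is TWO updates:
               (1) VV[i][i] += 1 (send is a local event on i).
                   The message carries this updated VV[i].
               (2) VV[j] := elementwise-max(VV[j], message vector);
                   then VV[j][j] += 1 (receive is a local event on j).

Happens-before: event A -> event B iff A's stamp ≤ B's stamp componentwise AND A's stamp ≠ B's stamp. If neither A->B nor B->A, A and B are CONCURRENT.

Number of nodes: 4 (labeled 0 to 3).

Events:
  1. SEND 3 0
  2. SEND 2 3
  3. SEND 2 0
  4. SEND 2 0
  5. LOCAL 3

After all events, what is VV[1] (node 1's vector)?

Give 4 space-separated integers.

Answer: 0 0 0 0

Derivation:
Initial: VV[0]=[0, 0, 0, 0]
Initial: VV[1]=[0, 0, 0, 0]
Initial: VV[2]=[0, 0, 0, 0]
Initial: VV[3]=[0, 0, 0, 0]
Event 1: SEND 3->0: VV[3][3]++ -> VV[3]=[0, 0, 0, 1], msg_vec=[0, 0, 0, 1]; VV[0]=max(VV[0],msg_vec) then VV[0][0]++ -> VV[0]=[1, 0, 0, 1]
Event 2: SEND 2->3: VV[2][2]++ -> VV[2]=[0, 0, 1, 0], msg_vec=[0, 0, 1, 0]; VV[3]=max(VV[3],msg_vec) then VV[3][3]++ -> VV[3]=[0, 0, 1, 2]
Event 3: SEND 2->0: VV[2][2]++ -> VV[2]=[0, 0, 2, 0], msg_vec=[0, 0, 2, 0]; VV[0]=max(VV[0],msg_vec) then VV[0][0]++ -> VV[0]=[2, 0, 2, 1]
Event 4: SEND 2->0: VV[2][2]++ -> VV[2]=[0, 0, 3, 0], msg_vec=[0, 0, 3, 0]; VV[0]=max(VV[0],msg_vec) then VV[0][0]++ -> VV[0]=[3, 0, 3, 1]
Event 5: LOCAL 3: VV[3][3]++ -> VV[3]=[0, 0, 1, 3]
Final vectors: VV[0]=[3, 0, 3, 1]; VV[1]=[0, 0, 0, 0]; VV[2]=[0, 0, 3, 0]; VV[3]=[0, 0, 1, 3]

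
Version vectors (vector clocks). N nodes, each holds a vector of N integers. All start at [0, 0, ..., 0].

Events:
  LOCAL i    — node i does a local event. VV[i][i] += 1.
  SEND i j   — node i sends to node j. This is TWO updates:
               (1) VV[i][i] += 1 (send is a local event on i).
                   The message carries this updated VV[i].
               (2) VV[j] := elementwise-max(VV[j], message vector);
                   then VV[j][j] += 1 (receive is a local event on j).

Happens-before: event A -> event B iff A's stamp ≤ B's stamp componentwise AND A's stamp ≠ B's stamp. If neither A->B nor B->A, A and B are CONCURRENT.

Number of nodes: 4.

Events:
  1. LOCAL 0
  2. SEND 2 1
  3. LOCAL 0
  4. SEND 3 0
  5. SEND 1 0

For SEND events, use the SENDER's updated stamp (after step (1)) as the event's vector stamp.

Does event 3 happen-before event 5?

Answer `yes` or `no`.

Answer: no

Derivation:
Initial: VV[0]=[0, 0, 0, 0]
Initial: VV[1]=[0, 0, 0, 0]
Initial: VV[2]=[0, 0, 0, 0]
Initial: VV[3]=[0, 0, 0, 0]
Event 1: LOCAL 0: VV[0][0]++ -> VV[0]=[1, 0, 0, 0]
Event 2: SEND 2->1: VV[2][2]++ -> VV[2]=[0, 0, 1, 0], msg_vec=[0, 0, 1, 0]; VV[1]=max(VV[1],msg_vec) then VV[1][1]++ -> VV[1]=[0, 1, 1, 0]
Event 3: LOCAL 0: VV[0][0]++ -> VV[0]=[2, 0, 0, 0]
Event 4: SEND 3->0: VV[3][3]++ -> VV[3]=[0, 0, 0, 1], msg_vec=[0, 0, 0, 1]; VV[0]=max(VV[0],msg_vec) then VV[0][0]++ -> VV[0]=[3, 0, 0, 1]
Event 5: SEND 1->0: VV[1][1]++ -> VV[1]=[0, 2, 1, 0], msg_vec=[0, 2, 1, 0]; VV[0]=max(VV[0],msg_vec) then VV[0][0]++ -> VV[0]=[4, 2, 1, 1]
Event 3 stamp: [2, 0, 0, 0]
Event 5 stamp: [0, 2, 1, 0]
[2, 0, 0, 0] <= [0, 2, 1, 0]? False. Equal? False. Happens-before: False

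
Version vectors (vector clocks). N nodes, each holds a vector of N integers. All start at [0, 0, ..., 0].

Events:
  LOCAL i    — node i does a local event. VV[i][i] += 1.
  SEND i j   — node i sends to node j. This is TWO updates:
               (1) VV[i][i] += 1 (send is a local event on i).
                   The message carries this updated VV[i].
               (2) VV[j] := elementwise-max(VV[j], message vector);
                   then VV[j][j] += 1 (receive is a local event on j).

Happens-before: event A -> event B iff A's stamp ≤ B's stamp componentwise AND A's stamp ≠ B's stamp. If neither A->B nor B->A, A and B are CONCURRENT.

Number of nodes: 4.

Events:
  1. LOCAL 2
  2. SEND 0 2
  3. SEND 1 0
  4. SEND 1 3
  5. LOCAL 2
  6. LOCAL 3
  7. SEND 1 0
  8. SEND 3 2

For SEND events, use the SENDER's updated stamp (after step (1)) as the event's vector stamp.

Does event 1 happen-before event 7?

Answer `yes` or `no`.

Answer: no

Derivation:
Initial: VV[0]=[0, 0, 0, 0]
Initial: VV[1]=[0, 0, 0, 0]
Initial: VV[2]=[0, 0, 0, 0]
Initial: VV[3]=[0, 0, 0, 0]
Event 1: LOCAL 2: VV[2][2]++ -> VV[2]=[0, 0, 1, 0]
Event 2: SEND 0->2: VV[0][0]++ -> VV[0]=[1, 0, 0, 0], msg_vec=[1, 0, 0, 0]; VV[2]=max(VV[2],msg_vec) then VV[2][2]++ -> VV[2]=[1, 0, 2, 0]
Event 3: SEND 1->0: VV[1][1]++ -> VV[1]=[0, 1, 0, 0], msg_vec=[0, 1, 0, 0]; VV[0]=max(VV[0],msg_vec) then VV[0][0]++ -> VV[0]=[2, 1, 0, 0]
Event 4: SEND 1->3: VV[1][1]++ -> VV[1]=[0, 2, 0, 0], msg_vec=[0, 2, 0, 0]; VV[3]=max(VV[3],msg_vec) then VV[3][3]++ -> VV[3]=[0, 2, 0, 1]
Event 5: LOCAL 2: VV[2][2]++ -> VV[2]=[1, 0, 3, 0]
Event 6: LOCAL 3: VV[3][3]++ -> VV[3]=[0, 2, 0, 2]
Event 7: SEND 1->0: VV[1][1]++ -> VV[1]=[0, 3, 0, 0], msg_vec=[0, 3, 0, 0]; VV[0]=max(VV[0],msg_vec) then VV[0][0]++ -> VV[0]=[3, 3, 0, 0]
Event 8: SEND 3->2: VV[3][3]++ -> VV[3]=[0, 2, 0, 3], msg_vec=[0, 2, 0, 3]; VV[2]=max(VV[2],msg_vec) then VV[2][2]++ -> VV[2]=[1, 2, 4, 3]
Event 1 stamp: [0, 0, 1, 0]
Event 7 stamp: [0, 3, 0, 0]
[0, 0, 1, 0] <= [0, 3, 0, 0]? False. Equal? False. Happens-before: False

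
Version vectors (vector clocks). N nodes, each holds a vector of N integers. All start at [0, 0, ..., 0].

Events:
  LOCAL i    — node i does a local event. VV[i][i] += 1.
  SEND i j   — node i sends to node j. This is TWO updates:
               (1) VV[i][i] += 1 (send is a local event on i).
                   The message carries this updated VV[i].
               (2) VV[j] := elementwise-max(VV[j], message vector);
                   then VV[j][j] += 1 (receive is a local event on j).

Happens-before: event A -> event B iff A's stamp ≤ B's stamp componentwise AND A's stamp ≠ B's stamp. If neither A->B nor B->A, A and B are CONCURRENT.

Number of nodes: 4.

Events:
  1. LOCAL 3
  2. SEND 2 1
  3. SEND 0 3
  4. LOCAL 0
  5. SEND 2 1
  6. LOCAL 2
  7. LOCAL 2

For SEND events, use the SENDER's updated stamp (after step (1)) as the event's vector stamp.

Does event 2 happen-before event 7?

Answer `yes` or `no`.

Initial: VV[0]=[0, 0, 0, 0]
Initial: VV[1]=[0, 0, 0, 0]
Initial: VV[2]=[0, 0, 0, 0]
Initial: VV[3]=[0, 0, 0, 0]
Event 1: LOCAL 3: VV[3][3]++ -> VV[3]=[0, 0, 0, 1]
Event 2: SEND 2->1: VV[2][2]++ -> VV[2]=[0, 0, 1, 0], msg_vec=[0, 0, 1, 0]; VV[1]=max(VV[1],msg_vec) then VV[1][1]++ -> VV[1]=[0, 1, 1, 0]
Event 3: SEND 0->3: VV[0][0]++ -> VV[0]=[1, 0, 0, 0], msg_vec=[1, 0, 0, 0]; VV[3]=max(VV[3],msg_vec) then VV[3][3]++ -> VV[3]=[1, 0, 0, 2]
Event 4: LOCAL 0: VV[0][0]++ -> VV[0]=[2, 0, 0, 0]
Event 5: SEND 2->1: VV[2][2]++ -> VV[2]=[0, 0, 2, 0], msg_vec=[0, 0, 2, 0]; VV[1]=max(VV[1],msg_vec) then VV[1][1]++ -> VV[1]=[0, 2, 2, 0]
Event 6: LOCAL 2: VV[2][2]++ -> VV[2]=[0, 0, 3, 0]
Event 7: LOCAL 2: VV[2][2]++ -> VV[2]=[0, 0, 4, 0]
Event 2 stamp: [0, 0, 1, 0]
Event 7 stamp: [0, 0, 4, 0]
[0, 0, 1, 0] <= [0, 0, 4, 0]? True. Equal? False. Happens-before: True

Answer: yes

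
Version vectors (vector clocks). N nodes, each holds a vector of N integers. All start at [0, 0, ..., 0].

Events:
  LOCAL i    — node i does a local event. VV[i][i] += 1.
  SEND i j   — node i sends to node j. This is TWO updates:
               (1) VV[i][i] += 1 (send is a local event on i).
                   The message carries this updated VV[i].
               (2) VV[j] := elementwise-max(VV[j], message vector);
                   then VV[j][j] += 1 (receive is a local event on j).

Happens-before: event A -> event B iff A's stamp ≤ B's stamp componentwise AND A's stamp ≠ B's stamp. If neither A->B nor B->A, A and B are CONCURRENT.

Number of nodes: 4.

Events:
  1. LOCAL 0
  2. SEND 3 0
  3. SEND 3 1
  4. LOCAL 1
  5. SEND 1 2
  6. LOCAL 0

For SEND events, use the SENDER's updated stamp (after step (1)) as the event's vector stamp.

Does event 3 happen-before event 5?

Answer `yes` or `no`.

Answer: yes

Derivation:
Initial: VV[0]=[0, 0, 0, 0]
Initial: VV[1]=[0, 0, 0, 0]
Initial: VV[2]=[0, 0, 0, 0]
Initial: VV[3]=[0, 0, 0, 0]
Event 1: LOCAL 0: VV[0][0]++ -> VV[0]=[1, 0, 0, 0]
Event 2: SEND 3->0: VV[3][3]++ -> VV[3]=[0, 0, 0, 1], msg_vec=[0, 0, 0, 1]; VV[0]=max(VV[0],msg_vec) then VV[0][0]++ -> VV[0]=[2, 0, 0, 1]
Event 3: SEND 3->1: VV[3][3]++ -> VV[3]=[0, 0, 0, 2], msg_vec=[0, 0, 0, 2]; VV[1]=max(VV[1],msg_vec) then VV[1][1]++ -> VV[1]=[0, 1, 0, 2]
Event 4: LOCAL 1: VV[1][1]++ -> VV[1]=[0, 2, 0, 2]
Event 5: SEND 1->2: VV[1][1]++ -> VV[1]=[0, 3, 0, 2], msg_vec=[0, 3, 0, 2]; VV[2]=max(VV[2],msg_vec) then VV[2][2]++ -> VV[2]=[0, 3, 1, 2]
Event 6: LOCAL 0: VV[0][0]++ -> VV[0]=[3, 0, 0, 1]
Event 3 stamp: [0, 0, 0, 2]
Event 5 stamp: [0, 3, 0, 2]
[0, 0, 0, 2] <= [0, 3, 0, 2]? True. Equal? False. Happens-before: True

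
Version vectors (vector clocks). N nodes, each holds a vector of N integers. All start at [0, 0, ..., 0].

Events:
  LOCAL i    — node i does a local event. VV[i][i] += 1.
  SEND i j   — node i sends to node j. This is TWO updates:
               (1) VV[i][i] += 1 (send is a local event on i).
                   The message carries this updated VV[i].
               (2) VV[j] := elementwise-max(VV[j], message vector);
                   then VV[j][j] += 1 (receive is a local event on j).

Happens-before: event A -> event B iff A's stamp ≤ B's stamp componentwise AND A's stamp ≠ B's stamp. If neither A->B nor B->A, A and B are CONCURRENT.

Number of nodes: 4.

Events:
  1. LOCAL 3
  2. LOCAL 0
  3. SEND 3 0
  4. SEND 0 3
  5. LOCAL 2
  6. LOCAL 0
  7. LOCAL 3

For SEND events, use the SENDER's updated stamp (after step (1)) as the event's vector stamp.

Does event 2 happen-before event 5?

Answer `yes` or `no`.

Initial: VV[0]=[0, 0, 0, 0]
Initial: VV[1]=[0, 0, 0, 0]
Initial: VV[2]=[0, 0, 0, 0]
Initial: VV[3]=[0, 0, 0, 0]
Event 1: LOCAL 3: VV[3][3]++ -> VV[3]=[0, 0, 0, 1]
Event 2: LOCAL 0: VV[0][0]++ -> VV[0]=[1, 0, 0, 0]
Event 3: SEND 3->0: VV[3][3]++ -> VV[3]=[0, 0, 0, 2], msg_vec=[0, 0, 0, 2]; VV[0]=max(VV[0],msg_vec) then VV[0][0]++ -> VV[0]=[2, 0, 0, 2]
Event 4: SEND 0->3: VV[0][0]++ -> VV[0]=[3, 0, 0, 2], msg_vec=[3, 0, 0, 2]; VV[3]=max(VV[3],msg_vec) then VV[3][3]++ -> VV[3]=[3, 0, 0, 3]
Event 5: LOCAL 2: VV[2][2]++ -> VV[2]=[0, 0, 1, 0]
Event 6: LOCAL 0: VV[0][0]++ -> VV[0]=[4, 0, 0, 2]
Event 7: LOCAL 3: VV[3][3]++ -> VV[3]=[3, 0, 0, 4]
Event 2 stamp: [1, 0, 0, 0]
Event 5 stamp: [0, 0, 1, 0]
[1, 0, 0, 0] <= [0, 0, 1, 0]? False. Equal? False. Happens-before: False

Answer: no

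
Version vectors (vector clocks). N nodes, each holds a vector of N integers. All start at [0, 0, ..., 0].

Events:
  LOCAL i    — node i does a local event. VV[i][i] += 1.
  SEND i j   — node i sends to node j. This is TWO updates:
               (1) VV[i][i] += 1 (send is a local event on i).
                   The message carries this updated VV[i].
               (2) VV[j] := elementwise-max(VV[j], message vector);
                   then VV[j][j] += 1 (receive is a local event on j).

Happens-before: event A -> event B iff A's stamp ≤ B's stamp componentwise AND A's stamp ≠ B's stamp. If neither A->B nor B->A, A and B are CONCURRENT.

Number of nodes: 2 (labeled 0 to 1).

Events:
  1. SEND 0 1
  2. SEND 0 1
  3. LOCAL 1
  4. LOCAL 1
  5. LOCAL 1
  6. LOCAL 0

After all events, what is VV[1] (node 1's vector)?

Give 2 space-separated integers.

Answer: 2 5

Derivation:
Initial: VV[0]=[0, 0]
Initial: VV[1]=[0, 0]
Event 1: SEND 0->1: VV[0][0]++ -> VV[0]=[1, 0], msg_vec=[1, 0]; VV[1]=max(VV[1],msg_vec) then VV[1][1]++ -> VV[1]=[1, 1]
Event 2: SEND 0->1: VV[0][0]++ -> VV[0]=[2, 0], msg_vec=[2, 0]; VV[1]=max(VV[1],msg_vec) then VV[1][1]++ -> VV[1]=[2, 2]
Event 3: LOCAL 1: VV[1][1]++ -> VV[1]=[2, 3]
Event 4: LOCAL 1: VV[1][1]++ -> VV[1]=[2, 4]
Event 5: LOCAL 1: VV[1][1]++ -> VV[1]=[2, 5]
Event 6: LOCAL 0: VV[0][0]++ -> VV[0]=[3, 0]
Final vectors: VV[0]=[3, 0]; VV[1]=[2, 5]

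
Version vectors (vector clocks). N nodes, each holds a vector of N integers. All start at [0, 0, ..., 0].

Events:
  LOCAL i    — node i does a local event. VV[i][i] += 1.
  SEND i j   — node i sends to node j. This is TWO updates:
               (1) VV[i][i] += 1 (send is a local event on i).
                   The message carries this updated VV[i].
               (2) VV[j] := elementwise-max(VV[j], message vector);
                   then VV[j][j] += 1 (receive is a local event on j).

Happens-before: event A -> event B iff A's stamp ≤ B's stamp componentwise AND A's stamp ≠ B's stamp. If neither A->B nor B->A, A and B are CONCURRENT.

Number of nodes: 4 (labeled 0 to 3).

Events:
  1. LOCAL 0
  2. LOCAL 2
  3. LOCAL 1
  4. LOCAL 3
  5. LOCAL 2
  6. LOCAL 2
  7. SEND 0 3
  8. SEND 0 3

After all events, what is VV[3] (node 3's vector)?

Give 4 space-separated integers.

Answer: 3 0 0 3

Derivation:
Initial: VV[0]=[0, 0, 0, 0]
Initial: VV[1]=[0, 0, 0, 0]
Initial: VV[2]=[0, 0, 0, 0]
Initial: VV[3]=[0, 0, 0, 0]
Event 1: LOCAL 0: VV[0][0]++ -> VV[0]=[1, 0, 0, 0]
Event 2: LOCAL 2: VV[2][2]++ -> VV[2]=[0, 0, 1, 0]
Event 3: LOCAL 1: VV[1][1]++ -> VV[1]=[0, 1, 0, 0]
Event 4: LOCAL 3: VV[3][3]++ -> VV[3]=[0, 0, 0, 1]
Event 5: LOCAL 2: VV[2][2]++ -> VV[2]=[0, 0, 2, 0]
Event 6: LOCAL 2: VV[2][2]++ -> VV[2]=[0, 0, 3, 0]
Event 7: SEND 0->3: VV[0][0]++ -> VV[0]=[2, 0, 0, 0], msg_vec=[2, 0, 0, 0]; VV[3]=max(VV[3],msg_vec) then VV[3][3]++ -> VV[3]=[2, 0, 0, 2]
Event 8: SEND 0->3: VV[0][0]++ -> VV[0]=[3, 0, 0, 0], msg_vec=[3, 0, 0, 0]; VV[3]=max(VV[3],msg_vec) then VV[3][3]++ -> VV[3]=[3, 0, 0, 3]
Final vectors: VV[0]=[3, 0, 0, 0]; VV[1]=[0, 1, 0, 0]; VV[2]=[0, 0, 3, 0]; VV[3]=[3, 0, 0, 3]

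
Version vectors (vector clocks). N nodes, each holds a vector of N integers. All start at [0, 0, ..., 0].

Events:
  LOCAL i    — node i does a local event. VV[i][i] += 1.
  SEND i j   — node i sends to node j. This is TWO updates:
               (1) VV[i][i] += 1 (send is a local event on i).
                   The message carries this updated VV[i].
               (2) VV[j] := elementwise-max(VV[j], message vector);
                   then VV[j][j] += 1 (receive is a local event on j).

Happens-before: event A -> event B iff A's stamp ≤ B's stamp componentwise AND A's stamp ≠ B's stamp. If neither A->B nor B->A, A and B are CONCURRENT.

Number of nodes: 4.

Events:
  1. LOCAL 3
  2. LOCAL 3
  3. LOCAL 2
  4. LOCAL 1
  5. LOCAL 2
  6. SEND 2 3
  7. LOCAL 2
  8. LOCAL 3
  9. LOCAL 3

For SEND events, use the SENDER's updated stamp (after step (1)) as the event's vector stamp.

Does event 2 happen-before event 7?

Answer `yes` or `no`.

Answer: no

Derivation:
Initial: VV[0]=[0, 0, 0, 0]
Initial: VV[1]=[0, 0, 0, 0]
Initial: VV[2]=[0, 0, 0, 0]
Initial: VV[3]=[0, 0, 0, 0]
Event 1: LOCAL 3: VV[3][3]++ -> VV[3]=[0, 0, 0, 1]
Event 2: LOCAL 3: VV[3][3]++ -> VV[3]=[0, 0, 0, 2]
Event 3: LOCAL 2: VV[2][2]++ -> VV[2]=[0, 0, 1, 0]
Event 4: LOCAL 1: VV[1][1]++ -> VV[1]=[0, 1, 0, 0]
Event 5: LOCAL 2: VV[2][2]++ -> VV[2]=[0, 0, 2, 0]
Event 6: SEND 2->3: VV[2][2]++ -> VV[2]=[0, 0, 3, 0], msg_vec=[0, 0, 3, 0]; VV[3]=max(VV[3],msg_vec) then VV[3][3]++ -> VV[3]=[0, 0, 3, 3]
Event 7: LOCAL 2: VV[2][2]++ -> VV[2]=[0, 0, 4, 0]
Event 8: LOCAL 3: VV[3][3]++ -> VV[3]=[0, 0, 3, 4]
Event 9: LOCAL 3: VV[3][3]++ -> VV[3]=[0, 0, 3, 5]
Event 2 stamp: [0, 0, 0, 2]
Event 7 stamp: [0, 0, 4, 0]
[0, 0, 0, 2] <= [0, 0, 4, 0]? False. Equal? False. Happens-before: False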